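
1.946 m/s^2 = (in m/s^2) 1.946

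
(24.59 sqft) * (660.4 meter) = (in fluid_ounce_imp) 5.31e+07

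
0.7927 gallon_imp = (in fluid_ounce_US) 121.9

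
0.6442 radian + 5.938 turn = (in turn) 6.041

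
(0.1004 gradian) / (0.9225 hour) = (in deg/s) 2.721e-05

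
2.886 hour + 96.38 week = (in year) 1.849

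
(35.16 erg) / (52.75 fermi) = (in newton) 6.665e+07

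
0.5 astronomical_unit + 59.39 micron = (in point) 2.12e+14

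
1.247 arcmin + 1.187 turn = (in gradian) 474.8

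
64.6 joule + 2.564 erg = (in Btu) 0.06123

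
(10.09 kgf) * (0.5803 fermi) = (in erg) 5.742e-07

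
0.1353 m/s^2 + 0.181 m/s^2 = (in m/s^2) 0.3163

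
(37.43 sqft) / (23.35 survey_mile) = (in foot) 0.0003036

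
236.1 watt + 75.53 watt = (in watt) 311.6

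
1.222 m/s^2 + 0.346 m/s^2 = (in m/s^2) 1.568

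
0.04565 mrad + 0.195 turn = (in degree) 70.2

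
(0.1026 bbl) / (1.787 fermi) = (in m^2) 9.128e+12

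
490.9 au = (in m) 7.344e+13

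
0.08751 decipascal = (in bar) 8.751e-08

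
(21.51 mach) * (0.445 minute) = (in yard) 2.139e+05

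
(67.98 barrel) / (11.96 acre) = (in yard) 0.0002442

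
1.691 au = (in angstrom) 2.53e+21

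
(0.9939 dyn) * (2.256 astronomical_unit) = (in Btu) 3179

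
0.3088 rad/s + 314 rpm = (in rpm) 316.9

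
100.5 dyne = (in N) 0.001005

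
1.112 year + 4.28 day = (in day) 410.2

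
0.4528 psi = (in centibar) 3.122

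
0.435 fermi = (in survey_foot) 1.427e-15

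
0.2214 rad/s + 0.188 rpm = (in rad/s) 0.2411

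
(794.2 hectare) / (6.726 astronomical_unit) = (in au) 5.276e-17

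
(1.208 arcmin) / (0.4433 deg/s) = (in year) 1.44e-09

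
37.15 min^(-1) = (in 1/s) 0.6192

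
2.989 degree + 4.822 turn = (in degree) 1739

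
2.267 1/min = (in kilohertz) 3.778e-05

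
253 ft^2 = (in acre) 0.005808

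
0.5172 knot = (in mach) 0.0007814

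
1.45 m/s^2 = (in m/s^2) 1.45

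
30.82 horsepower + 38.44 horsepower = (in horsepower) 69.26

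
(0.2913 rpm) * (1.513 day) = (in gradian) 2.539e+05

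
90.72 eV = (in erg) 1.453e-10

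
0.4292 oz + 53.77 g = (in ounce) 2.326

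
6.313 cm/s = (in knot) 0.1227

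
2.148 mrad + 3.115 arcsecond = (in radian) 0.002163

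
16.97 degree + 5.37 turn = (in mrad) 3.404e+04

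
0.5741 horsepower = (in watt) 428.1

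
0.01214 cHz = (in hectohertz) 1.214e-06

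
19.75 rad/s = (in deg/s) 1132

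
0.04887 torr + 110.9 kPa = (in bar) 1.109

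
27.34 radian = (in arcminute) 9.399e+04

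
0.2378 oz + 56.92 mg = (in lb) 0.01499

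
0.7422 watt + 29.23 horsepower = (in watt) 2.18e+04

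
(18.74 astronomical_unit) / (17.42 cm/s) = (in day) 1.863e+08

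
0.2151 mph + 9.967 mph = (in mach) 0.01337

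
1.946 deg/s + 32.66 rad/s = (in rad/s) 32.69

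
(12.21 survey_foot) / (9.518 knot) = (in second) 0.7601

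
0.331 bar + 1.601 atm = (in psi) 28.33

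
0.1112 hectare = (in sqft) 1.197e+04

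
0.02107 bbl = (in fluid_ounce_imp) 117.9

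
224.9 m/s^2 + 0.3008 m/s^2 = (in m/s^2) 225.2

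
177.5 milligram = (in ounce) 0.006261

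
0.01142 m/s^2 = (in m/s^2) 0.01142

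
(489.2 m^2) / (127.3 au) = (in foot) 8.428e-11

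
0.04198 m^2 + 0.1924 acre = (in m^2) 778.7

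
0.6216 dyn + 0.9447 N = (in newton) 0.9447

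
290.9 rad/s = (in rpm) 2778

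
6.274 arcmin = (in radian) 0.001825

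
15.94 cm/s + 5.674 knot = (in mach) 0.009041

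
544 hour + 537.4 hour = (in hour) 1081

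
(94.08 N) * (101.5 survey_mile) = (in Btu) 1.457e+04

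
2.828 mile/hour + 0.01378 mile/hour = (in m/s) 1.27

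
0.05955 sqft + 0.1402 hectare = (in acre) 0.3464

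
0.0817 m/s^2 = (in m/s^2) 0.0817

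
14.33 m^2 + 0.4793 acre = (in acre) 0.4828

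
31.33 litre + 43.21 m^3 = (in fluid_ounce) 1.462e+06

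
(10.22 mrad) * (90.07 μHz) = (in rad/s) 9.205e-07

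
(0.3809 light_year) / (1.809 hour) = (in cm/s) 5.533e+13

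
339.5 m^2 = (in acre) 0.08389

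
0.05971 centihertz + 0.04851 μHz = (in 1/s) 0.0005971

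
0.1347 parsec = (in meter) 4.156e+15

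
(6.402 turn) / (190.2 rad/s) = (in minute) 0.003525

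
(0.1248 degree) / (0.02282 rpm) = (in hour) 0.0002532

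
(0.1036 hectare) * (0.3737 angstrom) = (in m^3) 3.872e-08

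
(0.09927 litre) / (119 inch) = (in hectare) 3.284e-09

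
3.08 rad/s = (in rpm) 29.41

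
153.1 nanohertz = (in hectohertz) 1.531e-09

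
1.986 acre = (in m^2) 8037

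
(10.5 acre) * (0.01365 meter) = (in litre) 5.8e+05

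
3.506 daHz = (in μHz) 3.506e+07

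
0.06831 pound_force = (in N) 0.3039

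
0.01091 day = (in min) 15.71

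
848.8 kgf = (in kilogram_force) 848.8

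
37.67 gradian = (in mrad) 591.7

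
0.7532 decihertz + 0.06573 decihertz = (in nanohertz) 8.189e+07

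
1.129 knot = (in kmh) 2.091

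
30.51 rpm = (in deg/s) 183.1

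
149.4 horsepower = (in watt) 1.114e+05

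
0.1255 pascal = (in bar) 1.255e-06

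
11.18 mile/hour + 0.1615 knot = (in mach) 0.01492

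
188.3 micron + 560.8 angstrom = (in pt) 0.5339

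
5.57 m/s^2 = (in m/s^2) 5.57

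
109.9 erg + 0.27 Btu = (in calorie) 68.08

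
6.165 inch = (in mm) 156.6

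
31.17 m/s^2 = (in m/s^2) 31.17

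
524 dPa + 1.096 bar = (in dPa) 1.097e+06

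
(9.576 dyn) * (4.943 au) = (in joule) 7.081e+07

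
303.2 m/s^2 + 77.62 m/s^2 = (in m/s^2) 380.8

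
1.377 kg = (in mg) 1.377e+06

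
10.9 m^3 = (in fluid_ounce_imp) 3.836e+05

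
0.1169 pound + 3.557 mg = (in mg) 5.303e+04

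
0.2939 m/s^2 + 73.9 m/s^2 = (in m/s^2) 74.19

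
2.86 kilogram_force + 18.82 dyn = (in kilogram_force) 2.86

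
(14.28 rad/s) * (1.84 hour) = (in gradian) 6.022e+06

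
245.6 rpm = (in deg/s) 1474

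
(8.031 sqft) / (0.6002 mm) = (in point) 3.524e+06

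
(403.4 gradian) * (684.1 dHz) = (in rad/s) 433.5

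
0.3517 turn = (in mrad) 2210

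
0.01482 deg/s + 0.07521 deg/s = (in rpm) 0.01501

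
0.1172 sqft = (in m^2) 0.01089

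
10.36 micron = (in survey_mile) 6.437e-09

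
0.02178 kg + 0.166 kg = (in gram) 187.8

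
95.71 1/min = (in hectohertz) 0.01595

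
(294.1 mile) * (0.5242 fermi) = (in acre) 6.131e-14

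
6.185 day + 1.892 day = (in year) 0.02213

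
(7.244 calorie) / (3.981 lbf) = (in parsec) 5.547e-17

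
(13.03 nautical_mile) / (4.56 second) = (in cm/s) 5.292e+05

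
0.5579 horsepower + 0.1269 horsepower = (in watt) 510.7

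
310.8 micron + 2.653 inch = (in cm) 6.77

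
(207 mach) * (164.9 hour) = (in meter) 4.184e+10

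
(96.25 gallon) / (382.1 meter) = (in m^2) 0.0009535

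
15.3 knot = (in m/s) 7.871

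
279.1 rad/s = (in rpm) 2665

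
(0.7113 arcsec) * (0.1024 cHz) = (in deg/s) 2.023e-07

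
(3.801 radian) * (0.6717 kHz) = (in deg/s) 1.463e+05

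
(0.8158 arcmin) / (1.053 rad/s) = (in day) 2.608e-09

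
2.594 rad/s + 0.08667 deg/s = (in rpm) 24.79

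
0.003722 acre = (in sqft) 162.1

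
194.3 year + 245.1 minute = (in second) 6.127e+09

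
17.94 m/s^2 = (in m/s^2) 17.94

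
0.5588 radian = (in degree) 32.02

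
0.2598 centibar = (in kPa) 0.2598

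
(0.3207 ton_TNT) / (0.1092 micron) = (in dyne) 1.229e+21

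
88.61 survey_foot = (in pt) 7.656e+04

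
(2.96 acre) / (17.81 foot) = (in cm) 2.207e+05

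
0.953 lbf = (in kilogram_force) 0.4323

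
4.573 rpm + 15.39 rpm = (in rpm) 19.96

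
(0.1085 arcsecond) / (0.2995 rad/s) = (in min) 2.927e-08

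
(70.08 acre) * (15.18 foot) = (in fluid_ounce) 4.437e+10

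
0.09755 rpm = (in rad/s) 0.01022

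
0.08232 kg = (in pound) 0.1815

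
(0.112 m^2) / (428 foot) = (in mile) 5.335e-07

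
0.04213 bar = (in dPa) 4.213e+04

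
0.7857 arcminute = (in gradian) 0.01455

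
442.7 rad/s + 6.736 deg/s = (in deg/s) 2.537e+04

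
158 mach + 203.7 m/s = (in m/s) 5.4e+04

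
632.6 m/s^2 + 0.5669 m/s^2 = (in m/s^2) 633.2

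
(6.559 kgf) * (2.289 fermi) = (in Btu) 1.395e-16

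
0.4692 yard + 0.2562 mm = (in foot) 1.408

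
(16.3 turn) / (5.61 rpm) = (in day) 0.002018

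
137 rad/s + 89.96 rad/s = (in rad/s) 227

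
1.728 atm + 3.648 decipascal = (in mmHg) 1313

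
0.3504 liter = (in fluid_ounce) 11.85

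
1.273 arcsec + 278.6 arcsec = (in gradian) 0.08638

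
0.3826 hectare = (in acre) 0.9454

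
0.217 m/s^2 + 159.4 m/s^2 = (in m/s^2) 159.6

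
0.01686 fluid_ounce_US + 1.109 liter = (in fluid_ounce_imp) 39.05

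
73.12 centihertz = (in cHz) 73.12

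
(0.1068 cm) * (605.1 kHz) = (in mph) 1446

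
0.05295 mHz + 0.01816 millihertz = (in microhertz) 71.11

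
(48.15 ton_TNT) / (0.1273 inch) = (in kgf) 6.353e+12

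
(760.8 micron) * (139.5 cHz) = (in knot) 0.002063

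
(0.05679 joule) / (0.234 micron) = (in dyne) 2.427e+10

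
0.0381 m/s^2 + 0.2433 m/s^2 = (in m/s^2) 0.2814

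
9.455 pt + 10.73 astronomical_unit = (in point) 4.55e+15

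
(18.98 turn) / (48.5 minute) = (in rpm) 0.3913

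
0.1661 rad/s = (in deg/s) 9.517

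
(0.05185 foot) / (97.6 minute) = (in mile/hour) 6.037e-06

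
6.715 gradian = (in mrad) 105.5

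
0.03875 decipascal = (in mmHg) 2.906e-05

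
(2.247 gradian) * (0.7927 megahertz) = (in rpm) 2.672e+05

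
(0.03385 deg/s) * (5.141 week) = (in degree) 1.052e+05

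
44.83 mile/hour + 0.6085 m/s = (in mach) 0.06064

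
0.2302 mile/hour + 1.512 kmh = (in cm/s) 52.29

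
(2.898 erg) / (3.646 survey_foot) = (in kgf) 2.659e-08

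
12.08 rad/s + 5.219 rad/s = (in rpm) 165.2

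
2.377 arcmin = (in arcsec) 142.6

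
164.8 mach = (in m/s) 5.611e+04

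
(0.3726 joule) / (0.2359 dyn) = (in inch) 6.218e+06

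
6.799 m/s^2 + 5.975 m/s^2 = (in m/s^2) 12.77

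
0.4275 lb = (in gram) 193.9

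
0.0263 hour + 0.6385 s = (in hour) 0.02648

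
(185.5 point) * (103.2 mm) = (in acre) 1.669e-06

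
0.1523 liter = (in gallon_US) 0.04023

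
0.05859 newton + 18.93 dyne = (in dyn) 5878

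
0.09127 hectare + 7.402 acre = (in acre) 7.628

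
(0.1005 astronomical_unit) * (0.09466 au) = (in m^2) 2.129e+20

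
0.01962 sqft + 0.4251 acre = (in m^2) 1720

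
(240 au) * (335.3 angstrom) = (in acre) 297.5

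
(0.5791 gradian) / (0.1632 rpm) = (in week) 8.801e-07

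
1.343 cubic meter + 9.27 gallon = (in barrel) 8.668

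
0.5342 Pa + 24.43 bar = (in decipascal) 2.443e+07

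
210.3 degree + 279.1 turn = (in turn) 279.7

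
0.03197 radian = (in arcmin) 109.9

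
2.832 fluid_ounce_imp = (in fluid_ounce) 2.721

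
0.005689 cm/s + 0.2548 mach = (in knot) 168.6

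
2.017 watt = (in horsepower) 0.002705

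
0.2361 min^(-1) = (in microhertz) 3935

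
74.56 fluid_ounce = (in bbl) 0.01387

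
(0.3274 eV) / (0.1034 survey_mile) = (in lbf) 7.087e-23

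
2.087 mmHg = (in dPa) 2782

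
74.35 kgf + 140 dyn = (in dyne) 7.291e+07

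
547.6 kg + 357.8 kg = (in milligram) 9.054e+08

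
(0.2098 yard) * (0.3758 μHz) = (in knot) 1.401e-07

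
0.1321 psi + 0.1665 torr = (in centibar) 0.933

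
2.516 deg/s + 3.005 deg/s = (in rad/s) 0.09636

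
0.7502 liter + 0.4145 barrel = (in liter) 66.65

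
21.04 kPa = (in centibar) 21.04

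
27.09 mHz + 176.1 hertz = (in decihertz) 1761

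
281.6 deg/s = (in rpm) 46.93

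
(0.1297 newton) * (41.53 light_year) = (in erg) 5.096e+23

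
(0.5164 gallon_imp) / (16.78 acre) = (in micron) 0.03457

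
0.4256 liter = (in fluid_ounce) 14.39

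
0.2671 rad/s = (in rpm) 2.551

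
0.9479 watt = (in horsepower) 0.001271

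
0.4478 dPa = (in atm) 4.419e-07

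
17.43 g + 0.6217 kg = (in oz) 22.54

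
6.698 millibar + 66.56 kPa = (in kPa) 67.23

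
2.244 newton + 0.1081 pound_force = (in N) 2.725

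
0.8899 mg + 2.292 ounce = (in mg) 6.498e+04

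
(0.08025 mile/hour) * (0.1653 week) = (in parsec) 1.162e-13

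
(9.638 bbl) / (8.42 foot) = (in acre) 0.0001475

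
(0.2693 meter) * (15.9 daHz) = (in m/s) 42.82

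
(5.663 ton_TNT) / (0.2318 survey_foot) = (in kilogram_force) 3.42e+10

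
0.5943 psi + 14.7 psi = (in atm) 1.041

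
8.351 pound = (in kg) 3.788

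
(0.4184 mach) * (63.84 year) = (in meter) 2.868e+11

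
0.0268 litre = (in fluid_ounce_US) 0.9062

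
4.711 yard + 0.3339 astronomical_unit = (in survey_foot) 1.639e+11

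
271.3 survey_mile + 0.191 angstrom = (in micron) 4.366e+11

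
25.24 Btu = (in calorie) 6365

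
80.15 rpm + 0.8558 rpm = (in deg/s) 486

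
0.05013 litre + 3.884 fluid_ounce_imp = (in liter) 0.1605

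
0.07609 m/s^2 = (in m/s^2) 0.07609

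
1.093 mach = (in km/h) 1340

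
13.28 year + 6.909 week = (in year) 13.41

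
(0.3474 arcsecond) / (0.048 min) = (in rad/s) 5.848e-07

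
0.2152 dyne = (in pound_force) 4.838e-07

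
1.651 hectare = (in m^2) 1.651e+04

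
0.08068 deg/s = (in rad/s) 0.001408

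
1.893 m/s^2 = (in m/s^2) 1.893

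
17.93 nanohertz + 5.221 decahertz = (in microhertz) 5.221e+07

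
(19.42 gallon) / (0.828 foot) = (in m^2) 0.2913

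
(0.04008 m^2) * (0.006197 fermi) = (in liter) 2.484e-16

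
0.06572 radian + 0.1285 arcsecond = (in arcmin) 225.9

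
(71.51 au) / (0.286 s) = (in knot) 7.271e+13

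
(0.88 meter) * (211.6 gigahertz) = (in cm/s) 1.862e+13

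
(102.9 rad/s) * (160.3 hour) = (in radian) 5.938e+07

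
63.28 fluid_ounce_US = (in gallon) 0.4944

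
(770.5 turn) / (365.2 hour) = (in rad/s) 0.003682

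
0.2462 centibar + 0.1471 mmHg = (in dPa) 2658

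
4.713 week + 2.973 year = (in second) 9.661e+07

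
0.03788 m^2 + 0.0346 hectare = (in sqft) 3725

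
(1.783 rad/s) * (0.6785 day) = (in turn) 1.664e+04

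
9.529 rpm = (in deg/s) 57.17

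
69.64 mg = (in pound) 0.0001535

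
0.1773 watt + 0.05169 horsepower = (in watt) 38.72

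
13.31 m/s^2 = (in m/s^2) 13.31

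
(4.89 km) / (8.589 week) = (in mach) 2.765e-06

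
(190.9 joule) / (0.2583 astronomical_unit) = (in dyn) 0.000494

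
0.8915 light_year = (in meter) 8.434e+15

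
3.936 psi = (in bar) 0.2714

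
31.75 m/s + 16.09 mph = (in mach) 0.1144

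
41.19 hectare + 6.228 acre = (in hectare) 43.71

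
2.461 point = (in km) 8.682e-07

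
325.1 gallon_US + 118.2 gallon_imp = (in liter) 1768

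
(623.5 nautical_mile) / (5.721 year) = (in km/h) 0.02304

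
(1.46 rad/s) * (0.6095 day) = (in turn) 1.224e+04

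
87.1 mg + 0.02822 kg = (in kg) 0.02831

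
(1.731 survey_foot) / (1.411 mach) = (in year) 3.482e-11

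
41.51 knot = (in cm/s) 2135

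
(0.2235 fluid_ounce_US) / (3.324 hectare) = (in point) 5.637e-07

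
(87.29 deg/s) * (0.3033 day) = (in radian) 3.992e+04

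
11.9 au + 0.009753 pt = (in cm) 1.78e+14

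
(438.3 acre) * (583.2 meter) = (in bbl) 6.506e+09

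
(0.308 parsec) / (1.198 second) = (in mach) 2.33e+13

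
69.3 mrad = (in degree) 3.971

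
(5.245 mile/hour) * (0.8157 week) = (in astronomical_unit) 7.732e-06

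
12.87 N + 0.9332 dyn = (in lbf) 2.893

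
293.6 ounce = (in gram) 8323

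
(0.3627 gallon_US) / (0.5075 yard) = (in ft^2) 0.03185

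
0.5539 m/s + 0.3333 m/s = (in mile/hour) 1.985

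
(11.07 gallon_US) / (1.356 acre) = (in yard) 8.351e-06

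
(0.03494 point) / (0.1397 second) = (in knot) 0.0001715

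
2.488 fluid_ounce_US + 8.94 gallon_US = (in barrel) 0.2133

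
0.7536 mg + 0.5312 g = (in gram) 0.532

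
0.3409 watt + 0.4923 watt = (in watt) 0.8332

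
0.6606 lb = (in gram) 299.6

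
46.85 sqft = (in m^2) 4.353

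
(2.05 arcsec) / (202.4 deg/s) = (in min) 4.689e-08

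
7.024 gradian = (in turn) 0.01756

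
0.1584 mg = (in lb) 3.492e-07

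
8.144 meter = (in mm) 8144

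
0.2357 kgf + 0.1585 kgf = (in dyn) 3.866e+05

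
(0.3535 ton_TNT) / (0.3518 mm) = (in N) 4.204e+12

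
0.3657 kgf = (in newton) 3.586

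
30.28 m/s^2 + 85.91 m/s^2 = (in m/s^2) 116.2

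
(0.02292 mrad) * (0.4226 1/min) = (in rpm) 1.542e-06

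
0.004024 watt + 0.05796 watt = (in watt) 0.06198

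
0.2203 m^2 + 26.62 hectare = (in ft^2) 2.865e+06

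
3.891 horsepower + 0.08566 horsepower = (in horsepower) 3.977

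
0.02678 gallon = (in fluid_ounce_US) 3.428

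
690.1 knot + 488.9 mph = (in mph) 1283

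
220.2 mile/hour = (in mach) 0.2891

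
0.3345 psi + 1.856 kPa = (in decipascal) 4.162e+04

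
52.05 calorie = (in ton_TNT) 5.205e-08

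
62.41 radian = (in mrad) 6.241e+04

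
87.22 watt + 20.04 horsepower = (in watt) 1.503e+04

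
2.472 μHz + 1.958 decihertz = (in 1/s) 0.1958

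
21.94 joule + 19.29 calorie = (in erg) 1.026e+09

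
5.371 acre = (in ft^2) 2.34e+05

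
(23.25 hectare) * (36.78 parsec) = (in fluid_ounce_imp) 9.287e+27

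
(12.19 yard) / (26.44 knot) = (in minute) 0.01366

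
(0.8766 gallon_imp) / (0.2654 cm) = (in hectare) 0.0001502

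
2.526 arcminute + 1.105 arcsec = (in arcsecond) 152.7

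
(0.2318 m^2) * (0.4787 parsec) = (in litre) 3.424e+18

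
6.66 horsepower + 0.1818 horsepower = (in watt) 5102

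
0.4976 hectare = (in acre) 1.23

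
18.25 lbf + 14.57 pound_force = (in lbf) 32.82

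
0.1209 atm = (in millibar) 122.5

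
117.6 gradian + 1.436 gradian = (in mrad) 1870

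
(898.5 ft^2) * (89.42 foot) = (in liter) 2.275e+06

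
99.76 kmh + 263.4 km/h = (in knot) 196.1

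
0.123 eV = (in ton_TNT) 4.71e-30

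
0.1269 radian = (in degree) 7.271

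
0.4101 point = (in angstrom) 1.447e+06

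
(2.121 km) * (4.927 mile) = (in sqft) 1.81e+08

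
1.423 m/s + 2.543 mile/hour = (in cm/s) 256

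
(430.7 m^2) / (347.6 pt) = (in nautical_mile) 1.897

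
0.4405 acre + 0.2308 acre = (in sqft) 2.924e+04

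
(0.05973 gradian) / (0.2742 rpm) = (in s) 0.03268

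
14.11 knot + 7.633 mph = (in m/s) 10.67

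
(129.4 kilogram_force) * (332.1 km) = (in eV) 2.63e+27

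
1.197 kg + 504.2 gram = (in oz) 60.01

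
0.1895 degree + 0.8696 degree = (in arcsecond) 3813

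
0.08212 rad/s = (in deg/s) 4.705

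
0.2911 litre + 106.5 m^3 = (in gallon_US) 2.813e+04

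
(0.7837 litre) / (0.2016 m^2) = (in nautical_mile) 2.099e-06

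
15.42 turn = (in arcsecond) 1.998e+07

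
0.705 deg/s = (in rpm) 0.1175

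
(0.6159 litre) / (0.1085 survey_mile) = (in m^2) 3.527e-06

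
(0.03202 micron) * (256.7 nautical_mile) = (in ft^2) 0.1639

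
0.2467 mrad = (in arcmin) 0.8481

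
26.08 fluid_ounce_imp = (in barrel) 0.004661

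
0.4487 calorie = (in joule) 1.877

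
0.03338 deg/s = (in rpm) 0.005563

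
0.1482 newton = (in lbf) 0.03332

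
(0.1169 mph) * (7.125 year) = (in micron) 1.174e+13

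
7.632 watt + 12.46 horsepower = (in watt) 9299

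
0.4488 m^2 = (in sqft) 4.831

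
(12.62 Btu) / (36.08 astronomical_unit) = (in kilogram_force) 2.515e-10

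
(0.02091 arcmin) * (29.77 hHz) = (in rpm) 0.1729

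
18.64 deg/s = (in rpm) 3.107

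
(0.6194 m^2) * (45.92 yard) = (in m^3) 26.01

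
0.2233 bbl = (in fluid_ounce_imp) 1249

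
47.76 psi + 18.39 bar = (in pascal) 2.168e+06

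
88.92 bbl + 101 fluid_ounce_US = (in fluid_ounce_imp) 4.977e+05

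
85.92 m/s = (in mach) 0.2523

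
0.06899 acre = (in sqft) 3005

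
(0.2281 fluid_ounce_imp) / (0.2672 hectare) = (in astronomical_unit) 1.621e-20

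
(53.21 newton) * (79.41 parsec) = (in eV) 8.138e+38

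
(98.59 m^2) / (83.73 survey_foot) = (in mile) 0.0024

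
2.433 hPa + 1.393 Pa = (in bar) 0.002447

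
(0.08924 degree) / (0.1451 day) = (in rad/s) 1.242e-07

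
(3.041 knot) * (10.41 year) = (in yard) 5.617e+08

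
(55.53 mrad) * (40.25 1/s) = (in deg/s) 128.1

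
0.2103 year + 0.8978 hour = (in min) 1.106e+05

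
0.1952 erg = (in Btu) 1.85e-11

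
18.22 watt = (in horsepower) 0.02443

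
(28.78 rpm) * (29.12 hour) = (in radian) 3.159e+05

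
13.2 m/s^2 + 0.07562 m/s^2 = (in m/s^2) 13.28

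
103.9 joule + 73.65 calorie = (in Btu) 0.3905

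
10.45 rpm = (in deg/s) 62.7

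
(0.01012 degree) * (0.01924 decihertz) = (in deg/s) 1.947e-05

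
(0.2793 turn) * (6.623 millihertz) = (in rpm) 0.111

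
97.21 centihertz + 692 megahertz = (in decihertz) 6.92e+09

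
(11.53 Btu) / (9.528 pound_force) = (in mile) 0.1783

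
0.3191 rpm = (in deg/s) 1.915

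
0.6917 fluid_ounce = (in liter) 0.02046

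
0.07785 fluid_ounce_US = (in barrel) 1.448e-05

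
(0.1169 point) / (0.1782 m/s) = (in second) 0.0002314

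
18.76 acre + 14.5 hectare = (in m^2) 2.209e+05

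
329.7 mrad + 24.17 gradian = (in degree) 40.64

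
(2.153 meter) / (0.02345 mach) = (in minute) 0.004494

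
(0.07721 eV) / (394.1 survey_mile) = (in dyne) 1.95e-21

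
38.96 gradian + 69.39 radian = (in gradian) 4456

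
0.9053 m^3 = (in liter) 905.3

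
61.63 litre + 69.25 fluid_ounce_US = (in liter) 63.68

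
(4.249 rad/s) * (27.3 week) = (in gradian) 4.466e+09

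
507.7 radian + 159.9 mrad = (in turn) 80.83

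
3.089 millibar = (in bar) 0.003089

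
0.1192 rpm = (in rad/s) 0.01248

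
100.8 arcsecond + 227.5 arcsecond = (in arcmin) 5.472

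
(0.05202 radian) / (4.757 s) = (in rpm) 0.1044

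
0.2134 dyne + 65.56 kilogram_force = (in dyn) 6.429e+07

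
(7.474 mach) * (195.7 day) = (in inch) 1.694e+12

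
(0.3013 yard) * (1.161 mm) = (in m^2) 0.0003199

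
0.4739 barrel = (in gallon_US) 19.9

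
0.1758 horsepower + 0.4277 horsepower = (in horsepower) 0.6035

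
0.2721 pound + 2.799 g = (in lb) 0.2783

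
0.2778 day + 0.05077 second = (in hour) 6.667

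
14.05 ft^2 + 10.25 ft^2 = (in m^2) 2.258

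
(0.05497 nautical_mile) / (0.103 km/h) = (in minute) 59.3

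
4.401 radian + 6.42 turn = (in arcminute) 1.538e+05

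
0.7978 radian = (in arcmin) 2743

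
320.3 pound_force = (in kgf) 145.3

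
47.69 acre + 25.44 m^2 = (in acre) 47.7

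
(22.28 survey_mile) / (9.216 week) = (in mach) 1.889e-05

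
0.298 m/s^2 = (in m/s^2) 0.298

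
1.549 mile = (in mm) 2.493e+06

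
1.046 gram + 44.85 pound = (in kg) 20.34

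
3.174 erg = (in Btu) 3.008e-10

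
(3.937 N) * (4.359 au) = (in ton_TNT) 613.6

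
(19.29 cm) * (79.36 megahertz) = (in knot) 2.976e+07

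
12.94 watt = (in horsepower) 0.01735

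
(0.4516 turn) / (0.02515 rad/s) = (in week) 0.0001865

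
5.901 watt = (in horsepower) 0.007913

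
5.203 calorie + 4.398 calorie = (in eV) 2.507e+20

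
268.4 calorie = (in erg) 1.123e+10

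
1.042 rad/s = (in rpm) 9.95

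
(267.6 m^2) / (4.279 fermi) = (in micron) 6.254e+22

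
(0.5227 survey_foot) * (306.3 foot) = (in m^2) 14.87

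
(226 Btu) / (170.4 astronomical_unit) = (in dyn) 0.0009354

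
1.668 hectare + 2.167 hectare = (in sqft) 4.128e+05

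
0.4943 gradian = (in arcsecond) 1602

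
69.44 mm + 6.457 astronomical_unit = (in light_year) 0.0001021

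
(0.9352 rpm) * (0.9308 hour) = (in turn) 52.23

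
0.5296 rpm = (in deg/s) 3.178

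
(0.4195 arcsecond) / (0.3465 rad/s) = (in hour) 1.63e-09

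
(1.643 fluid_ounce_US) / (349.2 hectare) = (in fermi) 1.391e+04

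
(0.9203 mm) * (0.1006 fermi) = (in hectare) 9.258e-24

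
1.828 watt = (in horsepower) 0.002451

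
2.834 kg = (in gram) 2834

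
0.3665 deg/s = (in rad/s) 0.006397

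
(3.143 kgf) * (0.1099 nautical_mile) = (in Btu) 5.946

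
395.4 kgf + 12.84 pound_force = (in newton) 3935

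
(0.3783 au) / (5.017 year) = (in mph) 800.1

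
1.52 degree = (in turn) 0.004222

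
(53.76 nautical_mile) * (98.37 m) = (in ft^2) 1.054e+08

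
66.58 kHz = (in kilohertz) 66.58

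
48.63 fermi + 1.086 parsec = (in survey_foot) 1.099e+17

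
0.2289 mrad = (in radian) 0.0002289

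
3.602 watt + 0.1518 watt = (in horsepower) 0.005034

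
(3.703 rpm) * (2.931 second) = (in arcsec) 2.344e+05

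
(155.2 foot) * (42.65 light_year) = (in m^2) 1.909e+19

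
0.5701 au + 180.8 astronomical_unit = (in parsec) 0.0008793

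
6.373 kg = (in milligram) 6.373e+06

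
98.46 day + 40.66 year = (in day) 1.494e+04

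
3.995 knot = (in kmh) 7.399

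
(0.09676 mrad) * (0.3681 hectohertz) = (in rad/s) 0.003562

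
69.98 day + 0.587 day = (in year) 0.1933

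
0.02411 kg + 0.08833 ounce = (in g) 26.61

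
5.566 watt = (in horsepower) 0.007464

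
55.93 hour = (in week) 0.3329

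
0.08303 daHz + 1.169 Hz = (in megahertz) 1.999e-06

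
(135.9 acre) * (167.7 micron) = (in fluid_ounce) 3.119e+06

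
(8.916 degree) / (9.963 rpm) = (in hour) 4.143e-05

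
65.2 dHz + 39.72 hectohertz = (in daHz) 397.9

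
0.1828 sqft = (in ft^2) 0.1828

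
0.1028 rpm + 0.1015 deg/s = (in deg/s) 0.7183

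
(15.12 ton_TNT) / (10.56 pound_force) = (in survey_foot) 4.419e+09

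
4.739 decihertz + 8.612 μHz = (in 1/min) 28.43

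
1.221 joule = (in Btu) 0.001157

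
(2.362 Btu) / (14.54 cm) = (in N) 1.714e+04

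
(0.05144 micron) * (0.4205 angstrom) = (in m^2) 2.163e-18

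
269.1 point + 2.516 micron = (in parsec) 3.077e-18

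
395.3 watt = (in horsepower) 0.5301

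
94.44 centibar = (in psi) 13.7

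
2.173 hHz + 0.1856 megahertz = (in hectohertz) 1858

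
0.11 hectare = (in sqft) 1.184e+04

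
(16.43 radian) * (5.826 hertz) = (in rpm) 914.1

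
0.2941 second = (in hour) 8.169e-05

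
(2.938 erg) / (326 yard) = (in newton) 9.856e-10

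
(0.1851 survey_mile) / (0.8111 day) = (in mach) 1.248e-05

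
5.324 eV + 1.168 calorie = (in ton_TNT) 1.168e-09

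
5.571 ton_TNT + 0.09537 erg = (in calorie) 5.571e+09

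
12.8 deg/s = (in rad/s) 0.2234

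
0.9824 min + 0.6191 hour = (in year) 7.254e-05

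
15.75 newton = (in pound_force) 3.541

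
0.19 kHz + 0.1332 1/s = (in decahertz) 19.01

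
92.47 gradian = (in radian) 1.453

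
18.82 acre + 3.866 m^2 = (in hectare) 7.617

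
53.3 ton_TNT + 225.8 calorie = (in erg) 2.23e+18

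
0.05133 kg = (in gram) 51.33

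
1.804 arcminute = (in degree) 0.03007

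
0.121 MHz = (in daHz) 1.21e+04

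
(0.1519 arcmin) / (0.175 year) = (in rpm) 7.646e-11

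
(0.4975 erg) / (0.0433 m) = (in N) 1.149e-06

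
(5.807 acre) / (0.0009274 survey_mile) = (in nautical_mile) 8.502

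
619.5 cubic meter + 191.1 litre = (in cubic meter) 619.7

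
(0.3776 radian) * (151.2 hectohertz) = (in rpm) 5.452e+04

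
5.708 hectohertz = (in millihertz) 5.708e+05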